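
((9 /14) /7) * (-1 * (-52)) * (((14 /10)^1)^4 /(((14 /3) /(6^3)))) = 530712 /625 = 849.14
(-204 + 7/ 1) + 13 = -184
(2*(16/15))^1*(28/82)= 448/615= 0.73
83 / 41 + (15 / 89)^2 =666668 / 324761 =2.05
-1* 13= -13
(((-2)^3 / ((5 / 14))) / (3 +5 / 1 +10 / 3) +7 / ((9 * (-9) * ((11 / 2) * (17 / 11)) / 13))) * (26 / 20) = -5551 / 2025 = -2.74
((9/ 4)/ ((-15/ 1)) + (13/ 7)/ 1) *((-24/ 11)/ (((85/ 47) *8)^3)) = -0.00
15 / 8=1.88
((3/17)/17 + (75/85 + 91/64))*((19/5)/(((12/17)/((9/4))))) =2440227/87040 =28.04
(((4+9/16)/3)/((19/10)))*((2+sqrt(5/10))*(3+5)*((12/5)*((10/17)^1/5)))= 292*sqrt(2)/323+1168/323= 4.89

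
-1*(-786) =786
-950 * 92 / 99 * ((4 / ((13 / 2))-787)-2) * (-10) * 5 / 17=-44788130000 / 21879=-2047083.05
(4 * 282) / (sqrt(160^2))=141 / 20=7.05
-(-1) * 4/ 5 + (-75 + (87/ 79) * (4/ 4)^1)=-28874/ 395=-73.10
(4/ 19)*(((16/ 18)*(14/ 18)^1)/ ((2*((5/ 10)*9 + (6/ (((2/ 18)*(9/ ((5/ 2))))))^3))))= 224/ 10402101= 0.00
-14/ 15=-0.93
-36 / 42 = -6 / 7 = -0.86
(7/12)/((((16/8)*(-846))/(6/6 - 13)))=7/1692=0.00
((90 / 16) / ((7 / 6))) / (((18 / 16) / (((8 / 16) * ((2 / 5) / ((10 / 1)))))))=3 / 35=0.09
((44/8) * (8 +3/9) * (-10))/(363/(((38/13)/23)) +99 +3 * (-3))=-52250/335871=-0.16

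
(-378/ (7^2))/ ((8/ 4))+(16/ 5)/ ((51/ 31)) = -1.91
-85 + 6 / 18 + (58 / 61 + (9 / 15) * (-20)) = -17516 / 183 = -95.72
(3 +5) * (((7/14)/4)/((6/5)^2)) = 25/36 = 0.69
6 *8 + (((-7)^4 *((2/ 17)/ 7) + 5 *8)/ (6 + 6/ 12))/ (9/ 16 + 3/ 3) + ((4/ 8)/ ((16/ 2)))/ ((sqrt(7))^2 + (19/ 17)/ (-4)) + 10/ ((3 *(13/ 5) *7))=11899331281/ 212093700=56.10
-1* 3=-3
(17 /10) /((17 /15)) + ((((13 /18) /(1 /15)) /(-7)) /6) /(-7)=2711 /1764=1.54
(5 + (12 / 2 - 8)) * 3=9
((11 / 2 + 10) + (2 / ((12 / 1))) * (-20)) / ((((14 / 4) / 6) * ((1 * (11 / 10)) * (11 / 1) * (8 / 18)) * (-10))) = -657 / 1694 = -0.39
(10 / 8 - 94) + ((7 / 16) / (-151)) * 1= -224091 / 2416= -92.75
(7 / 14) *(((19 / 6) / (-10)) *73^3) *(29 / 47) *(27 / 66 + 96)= -3664030.35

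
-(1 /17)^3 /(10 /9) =-9 /49130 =-0.00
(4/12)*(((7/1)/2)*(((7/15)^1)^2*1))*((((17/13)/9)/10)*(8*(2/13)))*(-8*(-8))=1492736/5133375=0.29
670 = 670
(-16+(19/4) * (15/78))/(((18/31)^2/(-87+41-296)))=15303.62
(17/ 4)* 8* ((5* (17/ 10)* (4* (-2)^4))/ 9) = 18496/ 9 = 2055.11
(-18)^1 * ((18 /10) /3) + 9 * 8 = 306 /5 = 61.20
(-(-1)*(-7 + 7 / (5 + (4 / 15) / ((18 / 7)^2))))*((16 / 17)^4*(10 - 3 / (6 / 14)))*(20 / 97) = -33780203520 / 12403453147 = -2.72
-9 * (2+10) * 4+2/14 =-3023/7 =-431.86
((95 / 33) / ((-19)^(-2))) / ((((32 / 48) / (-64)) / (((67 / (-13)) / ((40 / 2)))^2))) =-61580102 / 9295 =-6625.08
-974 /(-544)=487 /272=1.79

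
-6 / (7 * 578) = -3 / 2023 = -0.00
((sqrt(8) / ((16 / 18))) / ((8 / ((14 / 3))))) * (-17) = -357 * sqrt(2) / 16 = -31.55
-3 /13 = -0.23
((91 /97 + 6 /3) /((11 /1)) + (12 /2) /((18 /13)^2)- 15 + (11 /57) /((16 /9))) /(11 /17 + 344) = -1711389439 /51312747024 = -0.03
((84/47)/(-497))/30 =-2/16685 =-0.00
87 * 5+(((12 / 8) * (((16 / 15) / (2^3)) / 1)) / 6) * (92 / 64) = 435.05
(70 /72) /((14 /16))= 10 /9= 1.11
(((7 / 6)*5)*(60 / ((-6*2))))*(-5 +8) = -175 / 2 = -87.50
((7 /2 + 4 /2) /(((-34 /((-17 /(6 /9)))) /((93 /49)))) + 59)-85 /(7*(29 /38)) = 578833 /11368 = 50.92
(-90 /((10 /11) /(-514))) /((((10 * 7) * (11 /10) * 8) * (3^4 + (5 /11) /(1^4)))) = 25443 /25088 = 1.01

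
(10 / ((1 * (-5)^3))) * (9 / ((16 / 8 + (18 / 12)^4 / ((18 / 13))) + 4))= -192 / 2575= -0.07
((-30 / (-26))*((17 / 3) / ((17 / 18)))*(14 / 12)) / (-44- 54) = -15 / 182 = -0.08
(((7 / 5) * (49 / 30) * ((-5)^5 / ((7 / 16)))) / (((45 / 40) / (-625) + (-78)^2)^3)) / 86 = -62500000000000 / 74108986495243926033591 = -0.00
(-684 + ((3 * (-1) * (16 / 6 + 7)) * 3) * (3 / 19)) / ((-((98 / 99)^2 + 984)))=129931857 / 183421972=0.71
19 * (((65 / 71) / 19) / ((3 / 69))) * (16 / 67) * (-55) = -1315600 / 4757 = -276.56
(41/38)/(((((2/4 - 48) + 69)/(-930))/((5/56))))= -95325/22876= -4.17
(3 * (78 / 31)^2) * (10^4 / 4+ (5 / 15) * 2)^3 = 296998658528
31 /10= 3.10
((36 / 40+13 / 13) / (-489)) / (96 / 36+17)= -19 / 96170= -0.00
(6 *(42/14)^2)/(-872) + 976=425509/436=975.94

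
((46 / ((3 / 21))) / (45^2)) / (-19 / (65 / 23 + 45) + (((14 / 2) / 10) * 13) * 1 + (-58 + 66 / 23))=-46552 / 13592043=-0.00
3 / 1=3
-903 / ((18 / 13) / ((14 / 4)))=-27391 / 12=-2282.58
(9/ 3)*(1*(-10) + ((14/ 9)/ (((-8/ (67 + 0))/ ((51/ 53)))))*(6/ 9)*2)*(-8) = 101944/ 159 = 641.16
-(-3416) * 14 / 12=11956 / 3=3985.33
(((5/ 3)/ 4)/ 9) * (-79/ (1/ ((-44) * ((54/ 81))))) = 8690/ 81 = 107.28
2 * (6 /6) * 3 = 6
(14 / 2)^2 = 49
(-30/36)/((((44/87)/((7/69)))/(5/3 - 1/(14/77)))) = 1015/1584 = 0.64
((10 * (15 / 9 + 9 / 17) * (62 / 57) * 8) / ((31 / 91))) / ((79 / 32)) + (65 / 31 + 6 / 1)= 1675317143 / 7119243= 235.32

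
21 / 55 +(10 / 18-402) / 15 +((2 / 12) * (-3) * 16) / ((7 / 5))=-333632 / 10395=-32.10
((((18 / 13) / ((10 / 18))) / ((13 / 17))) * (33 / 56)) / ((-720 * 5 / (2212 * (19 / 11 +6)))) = -616437 / 67600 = -9.12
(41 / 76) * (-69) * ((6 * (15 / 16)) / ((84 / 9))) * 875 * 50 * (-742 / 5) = 145652204.98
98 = 98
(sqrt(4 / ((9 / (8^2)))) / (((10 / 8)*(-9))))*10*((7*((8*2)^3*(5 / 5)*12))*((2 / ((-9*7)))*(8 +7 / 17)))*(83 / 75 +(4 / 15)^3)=2278585008128 / 4647375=490295.06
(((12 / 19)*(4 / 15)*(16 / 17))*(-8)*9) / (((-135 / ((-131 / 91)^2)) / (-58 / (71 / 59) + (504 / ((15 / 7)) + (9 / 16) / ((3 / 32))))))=344006385664 / 10173652125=33.81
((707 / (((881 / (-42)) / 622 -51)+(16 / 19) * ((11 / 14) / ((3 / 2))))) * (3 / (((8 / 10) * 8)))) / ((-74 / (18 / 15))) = 789578307 / 7433137496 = 0.11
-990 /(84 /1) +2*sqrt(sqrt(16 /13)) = -9.68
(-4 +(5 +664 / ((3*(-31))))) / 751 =-571 / 69843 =-0.01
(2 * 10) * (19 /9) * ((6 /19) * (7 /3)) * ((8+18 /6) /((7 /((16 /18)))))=3520 /81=43.46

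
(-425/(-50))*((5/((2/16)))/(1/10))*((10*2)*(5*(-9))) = -3060000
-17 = -17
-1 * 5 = -5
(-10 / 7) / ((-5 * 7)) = 2 / 49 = 0.04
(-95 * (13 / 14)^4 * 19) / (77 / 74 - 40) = 1907446385 / 55376664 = 34.44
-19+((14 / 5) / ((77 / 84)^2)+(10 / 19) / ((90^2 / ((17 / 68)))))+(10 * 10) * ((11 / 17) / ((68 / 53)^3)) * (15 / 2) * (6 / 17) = 65.43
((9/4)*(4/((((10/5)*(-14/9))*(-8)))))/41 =81/9184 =0.01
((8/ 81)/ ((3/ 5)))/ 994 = 20/ 120771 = 0.00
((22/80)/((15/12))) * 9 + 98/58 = 5321/1450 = 3.67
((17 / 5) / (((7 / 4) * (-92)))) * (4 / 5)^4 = -0.01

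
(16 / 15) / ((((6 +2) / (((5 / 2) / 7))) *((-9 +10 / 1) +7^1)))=0.01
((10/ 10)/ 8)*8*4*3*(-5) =-60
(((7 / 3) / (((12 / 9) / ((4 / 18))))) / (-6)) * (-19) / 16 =133 / 1728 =0.08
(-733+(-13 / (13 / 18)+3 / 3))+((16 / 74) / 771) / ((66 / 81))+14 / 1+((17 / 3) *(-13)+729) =-25312850 / 313797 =-80.67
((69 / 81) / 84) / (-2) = -0.01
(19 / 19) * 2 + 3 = 5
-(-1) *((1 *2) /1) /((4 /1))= 1 /2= 0.50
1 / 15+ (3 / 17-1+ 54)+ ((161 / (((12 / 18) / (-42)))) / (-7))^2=535411832 / 255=2099654.24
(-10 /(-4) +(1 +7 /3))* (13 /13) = 35 /6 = 5.83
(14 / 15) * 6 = 28 / 5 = 5.60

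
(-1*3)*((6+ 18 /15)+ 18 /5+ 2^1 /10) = -33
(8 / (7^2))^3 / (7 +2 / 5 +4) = 2560 / 6705993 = 0.00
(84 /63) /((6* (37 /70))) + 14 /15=2254 /1665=1.35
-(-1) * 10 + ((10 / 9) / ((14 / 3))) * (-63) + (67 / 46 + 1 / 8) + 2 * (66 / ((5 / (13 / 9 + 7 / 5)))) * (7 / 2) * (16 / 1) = 57984953 / 13800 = 4201.81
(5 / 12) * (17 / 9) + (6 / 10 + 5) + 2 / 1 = 4529 / 540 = 8.39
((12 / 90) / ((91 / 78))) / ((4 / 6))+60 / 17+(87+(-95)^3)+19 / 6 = -3060493643 / 3570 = -857281.13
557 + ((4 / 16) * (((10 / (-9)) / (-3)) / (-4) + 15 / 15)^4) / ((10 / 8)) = 23686775761 / 42515280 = 557.14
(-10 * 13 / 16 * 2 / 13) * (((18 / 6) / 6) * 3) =-1.88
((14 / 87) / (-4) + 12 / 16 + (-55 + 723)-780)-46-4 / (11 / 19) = -628555 / 3828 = -164.20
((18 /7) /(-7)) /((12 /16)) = -24 /49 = -0.49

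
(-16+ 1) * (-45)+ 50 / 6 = 2050 / 3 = 683.33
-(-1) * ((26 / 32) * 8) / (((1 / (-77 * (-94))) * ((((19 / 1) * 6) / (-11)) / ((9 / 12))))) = -517517 / 152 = -3404.72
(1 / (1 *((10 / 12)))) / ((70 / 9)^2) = 243 / 12250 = 0.02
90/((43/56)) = 5040/43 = 117.21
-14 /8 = -7 /4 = -1.75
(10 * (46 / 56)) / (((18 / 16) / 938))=61640 / 9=6848.89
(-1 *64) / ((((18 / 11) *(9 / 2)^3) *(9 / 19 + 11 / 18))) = -107008 / 270459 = -0.40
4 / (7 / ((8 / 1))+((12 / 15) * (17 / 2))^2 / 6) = 2400 / 5149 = 0.47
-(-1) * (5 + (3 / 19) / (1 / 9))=6.42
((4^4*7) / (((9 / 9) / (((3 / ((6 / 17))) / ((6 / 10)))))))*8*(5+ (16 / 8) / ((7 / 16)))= 5831680 / 3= 1943893.33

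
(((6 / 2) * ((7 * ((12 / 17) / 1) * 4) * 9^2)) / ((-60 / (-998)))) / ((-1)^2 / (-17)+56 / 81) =126296.61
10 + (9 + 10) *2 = 48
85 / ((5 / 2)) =34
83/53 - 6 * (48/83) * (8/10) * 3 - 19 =-566628/21995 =-25.76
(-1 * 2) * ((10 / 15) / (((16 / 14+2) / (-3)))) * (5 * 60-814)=-7196 / 11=-654.18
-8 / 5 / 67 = -8 / 335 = -0.02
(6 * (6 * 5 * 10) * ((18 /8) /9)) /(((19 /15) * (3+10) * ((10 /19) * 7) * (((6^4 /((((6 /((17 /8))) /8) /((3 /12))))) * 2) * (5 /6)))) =15 /3094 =0.00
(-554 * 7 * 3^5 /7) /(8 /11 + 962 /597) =-442031337 /7679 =-57563.66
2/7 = 0.29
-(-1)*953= 953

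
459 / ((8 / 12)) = 688.50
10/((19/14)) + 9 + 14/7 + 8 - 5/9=4414/171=25.81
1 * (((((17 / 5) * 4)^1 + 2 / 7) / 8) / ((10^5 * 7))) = 243 / 98000000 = 0.00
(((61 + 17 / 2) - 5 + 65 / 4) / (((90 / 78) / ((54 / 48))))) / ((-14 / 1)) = -12597 / 2240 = -5.62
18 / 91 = 0.20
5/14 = 0.36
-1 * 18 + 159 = 141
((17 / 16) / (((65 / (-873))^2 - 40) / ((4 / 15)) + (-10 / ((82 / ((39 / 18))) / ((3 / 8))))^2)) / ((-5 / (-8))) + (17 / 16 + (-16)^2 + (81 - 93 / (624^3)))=2244411577241602569961561 / 6639265935006921216000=338.05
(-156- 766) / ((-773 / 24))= 28.63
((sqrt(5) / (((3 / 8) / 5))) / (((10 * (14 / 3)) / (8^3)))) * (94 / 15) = 96256 * sqrt(5) / 105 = 2049.86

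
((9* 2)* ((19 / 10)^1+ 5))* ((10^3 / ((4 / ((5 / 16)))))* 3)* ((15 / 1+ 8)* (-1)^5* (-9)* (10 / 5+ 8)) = 241025625 / 4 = 60256406.25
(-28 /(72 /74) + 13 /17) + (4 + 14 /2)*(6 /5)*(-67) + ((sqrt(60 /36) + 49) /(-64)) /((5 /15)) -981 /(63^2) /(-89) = -195303298879 /213514560 -sqrt(15) /64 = -914.77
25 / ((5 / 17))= 85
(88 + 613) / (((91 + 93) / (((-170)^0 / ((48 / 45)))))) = 10515 / 2944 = 3.57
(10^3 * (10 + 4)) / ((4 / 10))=35000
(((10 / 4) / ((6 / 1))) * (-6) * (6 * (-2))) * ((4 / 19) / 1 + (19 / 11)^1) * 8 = 97200 / 209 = 465.07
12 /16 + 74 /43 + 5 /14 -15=-14655 /1204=-12.17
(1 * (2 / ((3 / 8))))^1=16 / 3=5.33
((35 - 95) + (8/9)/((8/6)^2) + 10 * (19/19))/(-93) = 33/62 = 0.53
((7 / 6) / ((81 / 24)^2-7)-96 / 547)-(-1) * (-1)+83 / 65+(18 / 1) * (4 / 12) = 6.37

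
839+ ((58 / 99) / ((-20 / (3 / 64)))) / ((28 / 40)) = 12403747 / 14784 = 839.00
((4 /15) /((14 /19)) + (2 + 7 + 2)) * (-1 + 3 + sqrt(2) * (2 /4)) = 1193 * sqrt(2) /210 + 2386 /105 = 30.76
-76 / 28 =-19 / 7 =-2.71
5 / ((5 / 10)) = 10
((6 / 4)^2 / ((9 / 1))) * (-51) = -51 / 4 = -12.75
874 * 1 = 874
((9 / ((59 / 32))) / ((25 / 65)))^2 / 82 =7008768 / 3568025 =1.96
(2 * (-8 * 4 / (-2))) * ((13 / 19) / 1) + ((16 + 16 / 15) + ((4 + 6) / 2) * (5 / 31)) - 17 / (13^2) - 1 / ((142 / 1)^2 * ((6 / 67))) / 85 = 13535047315163 / 341214603080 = 39.67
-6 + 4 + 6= 4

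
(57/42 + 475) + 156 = 8853/14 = 632.36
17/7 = 2.43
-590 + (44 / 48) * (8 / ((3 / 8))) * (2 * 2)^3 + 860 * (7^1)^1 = 60134 / 9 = 6681.56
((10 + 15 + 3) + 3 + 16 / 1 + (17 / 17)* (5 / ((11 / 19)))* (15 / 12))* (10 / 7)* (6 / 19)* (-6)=-228870 / 1463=-156.44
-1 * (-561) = 561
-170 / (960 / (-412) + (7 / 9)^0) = 17510 / 137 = 127.81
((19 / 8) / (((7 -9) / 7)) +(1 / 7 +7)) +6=541 / 112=4.83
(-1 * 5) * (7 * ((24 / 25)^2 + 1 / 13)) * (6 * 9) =-3066714 / 1625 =-1887.21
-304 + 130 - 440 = -614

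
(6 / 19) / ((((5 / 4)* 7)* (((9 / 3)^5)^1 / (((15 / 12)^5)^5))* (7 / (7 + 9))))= 59604644775390625 / 663322170897727488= 0.09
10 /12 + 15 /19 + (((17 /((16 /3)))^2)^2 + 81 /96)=394830409 /3735552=105.70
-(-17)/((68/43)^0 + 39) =17/40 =0.42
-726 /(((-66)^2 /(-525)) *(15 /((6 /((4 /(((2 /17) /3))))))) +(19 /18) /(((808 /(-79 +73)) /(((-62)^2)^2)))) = 3849615 /625360343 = 0.01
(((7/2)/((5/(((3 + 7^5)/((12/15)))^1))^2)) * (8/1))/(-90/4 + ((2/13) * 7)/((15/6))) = -64286062750/2869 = -22407132.36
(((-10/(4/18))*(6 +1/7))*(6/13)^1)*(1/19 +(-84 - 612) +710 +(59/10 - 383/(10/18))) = 147673395/1729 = 85409.71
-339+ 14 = -325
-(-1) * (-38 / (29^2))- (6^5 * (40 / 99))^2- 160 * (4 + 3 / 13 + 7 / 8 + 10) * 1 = -13061502619194 / 1322893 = -9873438.46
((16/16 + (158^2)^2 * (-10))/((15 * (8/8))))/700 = -2077337653/3500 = -593525.04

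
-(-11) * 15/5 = 33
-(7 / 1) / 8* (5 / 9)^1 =-35 / 72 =-0.49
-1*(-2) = 2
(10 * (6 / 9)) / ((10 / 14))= 9.33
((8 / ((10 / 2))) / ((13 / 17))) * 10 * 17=4624 / 13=355.69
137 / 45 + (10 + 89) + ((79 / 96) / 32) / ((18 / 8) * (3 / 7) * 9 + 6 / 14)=19984937 / 195840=102.05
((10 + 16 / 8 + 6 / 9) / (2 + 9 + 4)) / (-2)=-19 / 45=-0.42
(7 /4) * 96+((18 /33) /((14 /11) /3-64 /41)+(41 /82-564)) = -609017 /1538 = -395.98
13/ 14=0.93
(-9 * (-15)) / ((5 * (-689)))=-27 / 689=-0.04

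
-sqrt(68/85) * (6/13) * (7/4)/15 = -7 * sqrt(5)/325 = -0.05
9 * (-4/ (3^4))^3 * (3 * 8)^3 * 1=-32768/ 2187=-14.98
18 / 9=2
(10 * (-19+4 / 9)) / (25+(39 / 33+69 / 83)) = -1524710 / 221967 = -6.87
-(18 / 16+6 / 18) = -35 / 24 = -1.46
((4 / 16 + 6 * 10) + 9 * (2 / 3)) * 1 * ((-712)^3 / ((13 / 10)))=-18394268061.54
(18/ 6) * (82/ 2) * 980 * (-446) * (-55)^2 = -162626541000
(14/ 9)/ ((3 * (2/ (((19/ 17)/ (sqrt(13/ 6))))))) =133 * sqrt(78)/ 5967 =0.20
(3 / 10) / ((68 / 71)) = 213 / 680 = 0.31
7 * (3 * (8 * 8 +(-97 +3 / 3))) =-672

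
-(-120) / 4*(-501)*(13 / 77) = -195390 / 77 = -2537.53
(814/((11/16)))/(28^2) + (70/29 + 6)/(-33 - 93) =18460/12789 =1.44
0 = 0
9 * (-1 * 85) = -765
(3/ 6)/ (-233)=-1/ 466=-0.00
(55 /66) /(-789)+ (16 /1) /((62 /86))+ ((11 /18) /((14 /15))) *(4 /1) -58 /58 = 24461071 /1027278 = 23.81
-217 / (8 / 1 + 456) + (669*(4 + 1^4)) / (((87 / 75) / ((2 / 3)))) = 891783 / 464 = 1921.95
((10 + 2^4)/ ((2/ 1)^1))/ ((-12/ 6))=-13/ 2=-6.50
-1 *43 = -43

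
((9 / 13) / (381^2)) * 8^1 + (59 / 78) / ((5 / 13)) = 12371183 / 6290310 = 1.97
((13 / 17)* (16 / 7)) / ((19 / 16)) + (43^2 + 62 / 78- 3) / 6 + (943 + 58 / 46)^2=249635698718309 / 279880146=891937.86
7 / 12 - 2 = -17 / 12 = -1.42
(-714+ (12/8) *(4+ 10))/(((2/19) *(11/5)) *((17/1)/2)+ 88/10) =-1995/31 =-64.35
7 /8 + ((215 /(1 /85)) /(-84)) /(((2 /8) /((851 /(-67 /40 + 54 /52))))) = 64696472657 /55608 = 1163438.22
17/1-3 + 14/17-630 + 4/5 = -52222/85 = -614.38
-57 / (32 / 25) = -44.53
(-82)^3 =-551368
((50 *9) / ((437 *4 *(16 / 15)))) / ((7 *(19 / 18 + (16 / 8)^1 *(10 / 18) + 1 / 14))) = 10125 / 657248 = 0.02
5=5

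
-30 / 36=-5 / 6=-0.83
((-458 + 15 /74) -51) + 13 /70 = -658652 /1295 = -508.61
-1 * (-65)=65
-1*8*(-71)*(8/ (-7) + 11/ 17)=-33512/ 119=-281.61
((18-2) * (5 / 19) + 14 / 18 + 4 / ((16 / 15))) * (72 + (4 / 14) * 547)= 4775623 / 2394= 1994.83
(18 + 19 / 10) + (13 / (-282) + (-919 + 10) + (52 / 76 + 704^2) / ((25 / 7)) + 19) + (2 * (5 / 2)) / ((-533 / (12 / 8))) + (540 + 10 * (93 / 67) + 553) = 664949821099243 / 4783488450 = 139009.39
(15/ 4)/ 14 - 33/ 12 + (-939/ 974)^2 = -20622397/ 13281464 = -1.55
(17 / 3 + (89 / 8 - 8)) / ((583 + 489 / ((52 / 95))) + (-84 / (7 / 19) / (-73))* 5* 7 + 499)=200239 / 47480682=0.00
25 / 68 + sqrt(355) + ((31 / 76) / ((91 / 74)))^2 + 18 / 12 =20.82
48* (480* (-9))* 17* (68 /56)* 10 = -299635200 /7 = -42805028.57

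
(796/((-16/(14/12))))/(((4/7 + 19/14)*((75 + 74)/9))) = -1.82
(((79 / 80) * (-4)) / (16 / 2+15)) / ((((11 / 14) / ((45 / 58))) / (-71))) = 353367 / 29348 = 12.04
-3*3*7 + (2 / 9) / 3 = -1699 / 27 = -62.93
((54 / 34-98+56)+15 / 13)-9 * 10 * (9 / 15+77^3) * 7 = -63563181804 / 221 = -287616207.26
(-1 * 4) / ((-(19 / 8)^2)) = 256 / 361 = 0.71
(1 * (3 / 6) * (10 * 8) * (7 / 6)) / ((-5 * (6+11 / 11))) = -4 / 3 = -1.33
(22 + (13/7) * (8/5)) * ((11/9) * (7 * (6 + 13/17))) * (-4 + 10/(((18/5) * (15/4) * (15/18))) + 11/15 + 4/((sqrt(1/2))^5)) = -23660054/6885 + 3537952 * sqrt(2)/153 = 29265.63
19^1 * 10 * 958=182020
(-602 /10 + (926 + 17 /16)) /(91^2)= 9907 /94640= 0.10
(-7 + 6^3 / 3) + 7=72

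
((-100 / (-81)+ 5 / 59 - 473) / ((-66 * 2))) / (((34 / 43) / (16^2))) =3101726912 / 2681019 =1156.92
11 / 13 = 0.85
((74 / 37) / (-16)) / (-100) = 1 / 800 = 0.00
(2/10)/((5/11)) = 11/25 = 0.44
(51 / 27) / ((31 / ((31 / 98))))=17 / 882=0.02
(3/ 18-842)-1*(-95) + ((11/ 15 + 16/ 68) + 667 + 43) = -6097/ 170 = -35.86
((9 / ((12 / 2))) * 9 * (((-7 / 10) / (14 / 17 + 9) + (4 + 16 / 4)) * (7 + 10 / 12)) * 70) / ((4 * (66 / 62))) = 13783.85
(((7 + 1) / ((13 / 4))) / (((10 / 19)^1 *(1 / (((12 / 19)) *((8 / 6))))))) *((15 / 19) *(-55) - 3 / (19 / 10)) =-2304 / 13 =-177.23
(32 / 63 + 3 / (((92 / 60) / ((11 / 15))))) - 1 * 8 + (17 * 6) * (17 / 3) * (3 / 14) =170692 / 1449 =117.80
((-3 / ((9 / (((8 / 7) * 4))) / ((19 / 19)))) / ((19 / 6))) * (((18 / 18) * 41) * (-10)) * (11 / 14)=144320 / 931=155.02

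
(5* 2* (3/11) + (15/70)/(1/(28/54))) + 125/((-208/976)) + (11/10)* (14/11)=-3747101/6435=-582.30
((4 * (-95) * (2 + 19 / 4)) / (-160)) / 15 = 171 / 160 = 1.07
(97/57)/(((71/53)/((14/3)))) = 71974/12141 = 5.93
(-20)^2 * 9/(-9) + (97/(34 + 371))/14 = -2267903/5670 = -399.98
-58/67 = -0.87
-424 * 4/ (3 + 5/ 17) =-3604/ 7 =-514.86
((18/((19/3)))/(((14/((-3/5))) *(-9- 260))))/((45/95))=9/9415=0.00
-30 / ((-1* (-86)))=-15 / 43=-0.35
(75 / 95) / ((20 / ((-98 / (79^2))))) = -147 / 237158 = -0.00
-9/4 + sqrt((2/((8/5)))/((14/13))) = -9/4 + sqrt(910)/28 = -1.17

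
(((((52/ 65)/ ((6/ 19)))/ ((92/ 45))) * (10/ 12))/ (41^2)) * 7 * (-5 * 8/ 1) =-6650/ 38663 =-0.17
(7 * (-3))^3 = -9261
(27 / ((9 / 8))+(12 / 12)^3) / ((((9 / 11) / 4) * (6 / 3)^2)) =275 / 9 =30.56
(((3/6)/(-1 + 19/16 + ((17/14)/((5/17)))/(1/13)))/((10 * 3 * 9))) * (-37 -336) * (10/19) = -104440/15472593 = -0.01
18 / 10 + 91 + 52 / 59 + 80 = 51236 / 295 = 173.68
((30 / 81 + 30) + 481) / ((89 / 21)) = 96649 / 801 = 120.66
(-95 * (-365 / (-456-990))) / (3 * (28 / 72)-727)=6935 / 209911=0.03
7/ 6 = 1.17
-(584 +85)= -669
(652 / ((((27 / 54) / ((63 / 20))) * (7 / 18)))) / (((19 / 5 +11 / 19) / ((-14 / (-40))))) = 1755999 / 2080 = 844.23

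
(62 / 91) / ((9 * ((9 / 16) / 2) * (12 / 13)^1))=496 / 1701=0.29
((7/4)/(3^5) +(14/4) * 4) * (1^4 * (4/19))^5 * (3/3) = 0.01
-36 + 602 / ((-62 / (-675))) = 202059 / 31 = 6518.03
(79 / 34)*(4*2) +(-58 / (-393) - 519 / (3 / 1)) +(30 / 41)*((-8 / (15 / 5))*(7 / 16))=-42490034 / 273921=-155.12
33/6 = 11/2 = 5.50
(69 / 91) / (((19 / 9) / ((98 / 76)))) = 4347 / 9386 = 0.46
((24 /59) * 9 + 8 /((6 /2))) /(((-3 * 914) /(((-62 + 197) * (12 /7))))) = -14400 /26963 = -0.53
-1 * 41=-41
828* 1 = 828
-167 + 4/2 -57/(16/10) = -1605/8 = -200.62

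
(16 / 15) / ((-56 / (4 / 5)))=-8 / 525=-0.02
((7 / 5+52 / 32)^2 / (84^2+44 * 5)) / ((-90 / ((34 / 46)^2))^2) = 71931233 / 1552244446080000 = 0.00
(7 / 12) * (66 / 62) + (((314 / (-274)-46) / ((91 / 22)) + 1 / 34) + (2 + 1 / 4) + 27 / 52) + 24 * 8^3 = 322724323833 / 26280436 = 12280.02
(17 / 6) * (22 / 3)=187 / 9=20.78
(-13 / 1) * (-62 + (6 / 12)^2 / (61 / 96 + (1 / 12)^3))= 880178 / 1099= 800.89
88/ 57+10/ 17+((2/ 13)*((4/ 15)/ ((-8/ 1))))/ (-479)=2.13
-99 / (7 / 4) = -396 / 7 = -56.57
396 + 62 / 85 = 396.73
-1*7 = -7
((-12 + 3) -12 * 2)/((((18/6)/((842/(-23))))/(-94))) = -870628/23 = -37853.39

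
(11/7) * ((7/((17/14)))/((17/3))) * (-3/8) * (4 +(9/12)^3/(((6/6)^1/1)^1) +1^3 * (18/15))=-1246707/369920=-3.37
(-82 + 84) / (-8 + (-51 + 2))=-2 / 57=-0.04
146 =146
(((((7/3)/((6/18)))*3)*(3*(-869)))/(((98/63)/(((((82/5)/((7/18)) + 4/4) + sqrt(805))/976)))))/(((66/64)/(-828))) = 1766124*sqrt(805)/61 + 2668613364/2135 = 2071401.44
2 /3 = 0.67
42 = 42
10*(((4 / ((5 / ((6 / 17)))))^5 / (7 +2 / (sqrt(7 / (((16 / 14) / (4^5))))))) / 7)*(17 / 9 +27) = 144275668992 / 13636129145875-368050176*sqrt(2) / 13636129145875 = 0.01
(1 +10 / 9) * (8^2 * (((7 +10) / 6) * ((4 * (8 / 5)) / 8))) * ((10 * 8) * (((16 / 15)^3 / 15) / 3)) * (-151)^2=61779774275584 / 4100625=15065940.99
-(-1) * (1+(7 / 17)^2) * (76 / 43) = 25688 / 12427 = 2.07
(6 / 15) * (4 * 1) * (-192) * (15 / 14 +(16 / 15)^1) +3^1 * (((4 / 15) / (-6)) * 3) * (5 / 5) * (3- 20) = -113754 / 175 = -650.02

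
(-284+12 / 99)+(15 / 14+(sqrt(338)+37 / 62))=-2020910 / 7161+13 * sqrt(2)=-263.83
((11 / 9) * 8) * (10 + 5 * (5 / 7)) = 132.70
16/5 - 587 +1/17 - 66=-55228/85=-649.74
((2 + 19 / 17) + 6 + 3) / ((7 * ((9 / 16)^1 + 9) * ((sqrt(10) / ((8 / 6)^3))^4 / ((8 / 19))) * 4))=27648851968 / 4596074486325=0.01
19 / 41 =0.46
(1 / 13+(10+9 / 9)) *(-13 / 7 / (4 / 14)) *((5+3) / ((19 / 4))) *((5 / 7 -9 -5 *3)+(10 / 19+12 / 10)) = 33032448 / 12635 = 2614.36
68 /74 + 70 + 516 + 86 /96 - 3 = 1038631 /1776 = 584.81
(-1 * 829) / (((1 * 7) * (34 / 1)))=-829 / 238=-3.48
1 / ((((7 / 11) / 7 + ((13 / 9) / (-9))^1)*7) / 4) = -8.21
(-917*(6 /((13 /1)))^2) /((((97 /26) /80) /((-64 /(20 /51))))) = 683591.87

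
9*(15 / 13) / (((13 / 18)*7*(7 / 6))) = 14580 / 8281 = 1.76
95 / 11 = 8.64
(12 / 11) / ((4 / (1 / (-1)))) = -3 / 11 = -0.27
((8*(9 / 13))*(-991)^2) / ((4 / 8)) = 10878435.69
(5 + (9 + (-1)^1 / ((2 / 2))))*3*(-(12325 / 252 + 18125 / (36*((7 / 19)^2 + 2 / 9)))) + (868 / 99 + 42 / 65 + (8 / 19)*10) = -112969397033851 / 1990718730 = -56748.05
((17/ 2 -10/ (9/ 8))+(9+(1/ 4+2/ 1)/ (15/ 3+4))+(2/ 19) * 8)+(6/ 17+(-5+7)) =140189/ 11628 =12.06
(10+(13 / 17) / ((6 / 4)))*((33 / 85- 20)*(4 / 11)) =-3574048 / 47685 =-74.95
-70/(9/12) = -280/3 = -93.33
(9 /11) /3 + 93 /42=383 /154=2.49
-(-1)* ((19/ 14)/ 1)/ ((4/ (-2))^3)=-19/ 112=-0.17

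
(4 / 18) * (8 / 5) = 16 / 45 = 0.36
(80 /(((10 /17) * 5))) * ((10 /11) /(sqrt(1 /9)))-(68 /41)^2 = 1320832 /18491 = 71.43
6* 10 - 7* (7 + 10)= -59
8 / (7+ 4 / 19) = 152 / 137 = 1.11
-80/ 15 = -16/ 3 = -5.33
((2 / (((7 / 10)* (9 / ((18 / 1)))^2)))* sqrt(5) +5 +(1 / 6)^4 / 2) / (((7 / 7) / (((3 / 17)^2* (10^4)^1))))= 8100625 / 5202 +7200000* sqrt(5) / 2023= 9515.54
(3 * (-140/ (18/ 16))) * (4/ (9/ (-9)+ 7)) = -2240/ 9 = -248.89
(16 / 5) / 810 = 8 / 2025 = 0.00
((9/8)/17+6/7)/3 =293/952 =0.31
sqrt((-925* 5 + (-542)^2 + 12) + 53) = 2* sqrt(72301) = 537.78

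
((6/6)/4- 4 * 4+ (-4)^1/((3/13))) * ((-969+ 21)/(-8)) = -31363/8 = -3920.38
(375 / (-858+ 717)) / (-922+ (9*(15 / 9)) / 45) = 75 / 25991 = 0.00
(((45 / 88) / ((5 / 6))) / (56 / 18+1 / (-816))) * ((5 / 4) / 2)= 20655 / 167486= 0.12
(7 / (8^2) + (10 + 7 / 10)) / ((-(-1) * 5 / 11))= 38049 / 1600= 23.78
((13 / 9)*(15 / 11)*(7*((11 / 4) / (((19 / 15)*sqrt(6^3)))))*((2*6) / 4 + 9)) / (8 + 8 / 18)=6825*sqrt(6) / 5776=2.89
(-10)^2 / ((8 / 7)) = 175 / 2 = 87.50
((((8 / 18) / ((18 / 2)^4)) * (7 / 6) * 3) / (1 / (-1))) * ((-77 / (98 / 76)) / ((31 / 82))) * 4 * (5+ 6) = 3016288 / 1830519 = 1.65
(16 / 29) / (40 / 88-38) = -176 / 11977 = -0.01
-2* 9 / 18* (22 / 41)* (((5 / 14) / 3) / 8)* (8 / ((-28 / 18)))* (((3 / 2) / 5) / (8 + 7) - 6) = -9867 / 40180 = -0.25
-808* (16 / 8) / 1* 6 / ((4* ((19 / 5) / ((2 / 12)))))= -2020 / 19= -106.32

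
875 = 875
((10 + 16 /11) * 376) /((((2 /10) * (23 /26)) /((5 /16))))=1924650 /253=7607.31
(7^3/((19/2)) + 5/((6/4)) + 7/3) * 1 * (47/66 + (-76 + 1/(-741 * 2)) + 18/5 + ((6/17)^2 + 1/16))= -2986.76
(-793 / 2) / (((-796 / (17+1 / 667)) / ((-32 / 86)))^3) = -37005163663104000 / 185926844109762479359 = -0.00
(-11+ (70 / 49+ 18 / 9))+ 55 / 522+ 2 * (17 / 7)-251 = -926687 / 3654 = -253.61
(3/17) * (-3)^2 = 1.59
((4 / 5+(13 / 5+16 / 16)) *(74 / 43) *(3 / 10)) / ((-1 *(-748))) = 111 / 36550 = 0.00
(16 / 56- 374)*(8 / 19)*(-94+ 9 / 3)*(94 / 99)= 8524672 / 627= 13595.97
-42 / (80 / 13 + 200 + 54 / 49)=-13377 / 66011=-0.20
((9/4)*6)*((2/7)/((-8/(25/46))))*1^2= -0.26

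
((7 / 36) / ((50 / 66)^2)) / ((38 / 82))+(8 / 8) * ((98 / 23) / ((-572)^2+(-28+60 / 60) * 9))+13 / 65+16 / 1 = 6047504585961 / 357183042500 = 16.93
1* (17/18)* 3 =2.83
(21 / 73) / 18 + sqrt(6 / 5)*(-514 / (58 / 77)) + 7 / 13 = 3157 / 5694 - 19789*sqrt(30) / 145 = -746.95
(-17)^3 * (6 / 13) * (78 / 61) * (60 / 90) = -117912 / 61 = -1932.98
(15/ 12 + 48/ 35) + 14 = 2327/ 140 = 16.62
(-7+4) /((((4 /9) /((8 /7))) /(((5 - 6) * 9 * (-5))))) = -2430 /7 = -347.14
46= 46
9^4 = 6561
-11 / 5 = -2.20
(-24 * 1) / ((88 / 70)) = -210 / 11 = -19.09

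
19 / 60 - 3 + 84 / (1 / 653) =3290959 / 60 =54849.32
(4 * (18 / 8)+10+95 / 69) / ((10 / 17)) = 11951 / 345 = 34.64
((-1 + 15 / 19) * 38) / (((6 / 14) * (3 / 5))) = -280 / 9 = -31.11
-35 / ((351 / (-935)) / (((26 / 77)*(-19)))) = -16150 / 27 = -598.15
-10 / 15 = -2 / 3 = -0.67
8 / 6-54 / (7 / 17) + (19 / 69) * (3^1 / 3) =-20855 / 161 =-129.53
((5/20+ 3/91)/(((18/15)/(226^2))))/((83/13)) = 6576035/3486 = 1886.41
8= 8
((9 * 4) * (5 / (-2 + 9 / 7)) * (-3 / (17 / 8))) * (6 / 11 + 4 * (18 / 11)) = 471744 / 187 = 2522.70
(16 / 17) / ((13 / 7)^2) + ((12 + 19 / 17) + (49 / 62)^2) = 9104741 / 649636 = 14.02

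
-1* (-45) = 45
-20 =-20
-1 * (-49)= 49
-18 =-18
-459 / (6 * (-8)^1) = 153 / 16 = 9.56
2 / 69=0.03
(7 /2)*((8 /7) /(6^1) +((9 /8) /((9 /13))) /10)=593 /480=1.24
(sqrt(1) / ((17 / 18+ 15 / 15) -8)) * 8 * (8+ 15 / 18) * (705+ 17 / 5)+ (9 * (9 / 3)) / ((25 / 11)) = -22494747 / 2725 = -8254.95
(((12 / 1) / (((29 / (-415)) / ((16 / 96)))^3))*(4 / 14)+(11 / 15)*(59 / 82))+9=-23301975239 / 629967870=-36.99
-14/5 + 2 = -4/5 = -0.80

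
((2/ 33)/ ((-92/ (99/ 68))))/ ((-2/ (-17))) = -3/ 368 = -0.01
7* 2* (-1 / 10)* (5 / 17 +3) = -4.61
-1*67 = -67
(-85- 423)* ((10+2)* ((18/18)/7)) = -6096/7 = -870.86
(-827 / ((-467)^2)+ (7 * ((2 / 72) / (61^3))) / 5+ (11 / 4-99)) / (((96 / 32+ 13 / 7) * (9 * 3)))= -3001799375377117 / 4089860140109580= -0.73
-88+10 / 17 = -1486 / 17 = -87.41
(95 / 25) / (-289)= -19 / 1445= -0.01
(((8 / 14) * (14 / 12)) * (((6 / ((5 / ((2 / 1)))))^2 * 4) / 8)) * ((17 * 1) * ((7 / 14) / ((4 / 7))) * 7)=4998 / 25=199.92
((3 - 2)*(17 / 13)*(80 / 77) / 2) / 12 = 170 / 3003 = 0.06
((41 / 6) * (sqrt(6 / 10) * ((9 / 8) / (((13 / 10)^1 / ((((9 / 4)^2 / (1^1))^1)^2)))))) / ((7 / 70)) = 4035015 * sqrt(15) / 13312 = 1173.94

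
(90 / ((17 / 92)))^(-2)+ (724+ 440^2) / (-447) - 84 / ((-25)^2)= -434.86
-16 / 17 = -0.94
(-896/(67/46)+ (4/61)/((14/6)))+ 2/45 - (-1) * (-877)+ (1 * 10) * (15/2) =-1824370852/1287405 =-1417.09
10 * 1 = 10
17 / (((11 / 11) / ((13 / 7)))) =221 / 7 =31.57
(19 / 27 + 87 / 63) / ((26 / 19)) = 3743 / 2457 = 1.52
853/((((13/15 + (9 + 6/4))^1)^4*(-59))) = -690930000/797754986699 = -0.00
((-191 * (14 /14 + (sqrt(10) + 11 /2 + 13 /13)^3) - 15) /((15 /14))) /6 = -111881 /8 - 731339 * sqrt(10) /180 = -26833.44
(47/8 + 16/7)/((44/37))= 16909/2464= 6.86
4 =4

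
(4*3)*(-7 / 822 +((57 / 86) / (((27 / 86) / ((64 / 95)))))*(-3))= -51.30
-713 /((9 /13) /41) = -380029 /9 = -42225.44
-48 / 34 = -24 / 17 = -1.41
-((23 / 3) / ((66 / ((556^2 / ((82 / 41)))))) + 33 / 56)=-99545059 / 5544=-17955.46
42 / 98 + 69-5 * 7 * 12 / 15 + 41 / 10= 3187 / 70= 45.53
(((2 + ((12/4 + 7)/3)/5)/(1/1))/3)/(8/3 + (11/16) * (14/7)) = 64/291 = 0.22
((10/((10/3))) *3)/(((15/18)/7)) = 378/5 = 75.60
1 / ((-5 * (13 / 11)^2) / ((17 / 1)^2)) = -34969 / 845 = -41.38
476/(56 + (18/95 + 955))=45220/96063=0.47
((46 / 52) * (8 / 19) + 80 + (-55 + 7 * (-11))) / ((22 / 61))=-388936 / 2717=-143.15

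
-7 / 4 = -1.75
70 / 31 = 2.26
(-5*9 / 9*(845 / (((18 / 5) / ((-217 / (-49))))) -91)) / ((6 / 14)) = -597545 / 54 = -11065.65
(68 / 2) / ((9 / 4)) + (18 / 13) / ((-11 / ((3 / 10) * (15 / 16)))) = 15.08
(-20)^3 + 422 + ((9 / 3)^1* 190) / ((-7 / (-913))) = 66766.29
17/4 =4.25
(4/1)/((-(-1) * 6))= 2/3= 0.67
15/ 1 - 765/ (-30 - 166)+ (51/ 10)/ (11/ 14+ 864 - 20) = 219165147/ 11590460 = 18.91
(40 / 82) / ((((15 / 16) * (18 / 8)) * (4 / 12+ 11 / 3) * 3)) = 0.02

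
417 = 417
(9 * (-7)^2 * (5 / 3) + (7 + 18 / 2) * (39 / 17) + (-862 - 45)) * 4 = -541.18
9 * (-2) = -18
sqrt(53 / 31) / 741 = 0.00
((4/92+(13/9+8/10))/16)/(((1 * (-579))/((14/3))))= -2072/1797795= -0.00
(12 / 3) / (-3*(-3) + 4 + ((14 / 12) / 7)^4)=5184 / 16849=0.31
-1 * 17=-17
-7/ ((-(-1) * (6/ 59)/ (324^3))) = -2341174752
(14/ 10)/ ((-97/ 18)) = -126/ 485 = -0.26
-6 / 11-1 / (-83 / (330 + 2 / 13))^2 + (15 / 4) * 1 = -646377635 / 51226604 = -12.62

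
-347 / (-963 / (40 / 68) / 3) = 3470 / 5457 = 0.64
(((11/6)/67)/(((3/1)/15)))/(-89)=-55/35778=-0.00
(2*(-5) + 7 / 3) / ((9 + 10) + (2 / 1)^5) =-23 / 153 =-0.15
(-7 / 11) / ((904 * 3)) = -0.00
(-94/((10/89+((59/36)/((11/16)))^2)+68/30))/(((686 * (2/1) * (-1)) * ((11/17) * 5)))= 63359901/24120248432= 0.00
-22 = -22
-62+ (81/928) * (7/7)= -57455/928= -61.91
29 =29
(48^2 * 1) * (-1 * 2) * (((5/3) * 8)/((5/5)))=-61440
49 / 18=2.72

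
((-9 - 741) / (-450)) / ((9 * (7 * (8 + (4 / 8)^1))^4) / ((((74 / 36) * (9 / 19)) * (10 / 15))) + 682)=2960 / 308622915651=0.00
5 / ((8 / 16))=10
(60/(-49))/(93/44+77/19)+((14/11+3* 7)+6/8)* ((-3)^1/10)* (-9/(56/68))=3346838679/44456720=75.28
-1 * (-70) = 70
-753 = -753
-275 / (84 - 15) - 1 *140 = -9935 / 69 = -143.99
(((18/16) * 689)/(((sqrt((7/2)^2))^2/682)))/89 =2114541/4361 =484.88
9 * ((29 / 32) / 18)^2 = 841 / 36864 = 0.02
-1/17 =-0.06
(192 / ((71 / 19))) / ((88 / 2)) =912 / 781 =1.17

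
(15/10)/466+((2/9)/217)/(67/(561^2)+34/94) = 3274315729/541347121532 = 0.01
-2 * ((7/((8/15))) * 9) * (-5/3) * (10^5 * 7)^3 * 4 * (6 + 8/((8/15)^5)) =103395978753662109375000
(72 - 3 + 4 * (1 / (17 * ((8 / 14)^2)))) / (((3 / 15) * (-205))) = -4741 / 2788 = -1.70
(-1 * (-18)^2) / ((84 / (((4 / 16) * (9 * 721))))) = -25029 / 4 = -6257.25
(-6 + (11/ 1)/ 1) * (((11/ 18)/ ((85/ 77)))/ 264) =0.01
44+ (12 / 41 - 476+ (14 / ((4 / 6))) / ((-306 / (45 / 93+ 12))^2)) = -19661621211 / 45547556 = -431.67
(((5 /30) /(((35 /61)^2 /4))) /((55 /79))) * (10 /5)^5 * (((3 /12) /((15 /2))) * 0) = 0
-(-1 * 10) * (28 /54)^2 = 1960 /729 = 2.69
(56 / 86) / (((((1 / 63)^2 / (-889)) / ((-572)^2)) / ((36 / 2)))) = -581842517832576 / 43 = -13531221344943.63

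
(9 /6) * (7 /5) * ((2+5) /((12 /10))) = 49 /4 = 12.25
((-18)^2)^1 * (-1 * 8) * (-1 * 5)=12960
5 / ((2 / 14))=35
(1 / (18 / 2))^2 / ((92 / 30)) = 5 / 1242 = 0.00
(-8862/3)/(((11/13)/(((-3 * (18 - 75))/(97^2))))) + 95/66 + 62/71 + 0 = -2695466759/44090574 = -61.13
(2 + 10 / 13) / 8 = 9 / 26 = 0.35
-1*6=-6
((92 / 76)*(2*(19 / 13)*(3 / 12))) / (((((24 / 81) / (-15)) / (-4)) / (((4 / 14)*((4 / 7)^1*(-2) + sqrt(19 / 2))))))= -37260 / 637 + 9315*sqrt(38) / 364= 99.26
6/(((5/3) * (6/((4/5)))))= 12/25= 0.48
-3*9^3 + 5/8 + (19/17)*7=-296283/136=-2178.55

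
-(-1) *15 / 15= 1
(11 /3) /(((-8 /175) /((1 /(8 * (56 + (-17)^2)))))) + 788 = 10439039 /13248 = 787.97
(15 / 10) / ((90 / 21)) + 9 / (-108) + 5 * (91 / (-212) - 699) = -11120077 / 3180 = -3496.88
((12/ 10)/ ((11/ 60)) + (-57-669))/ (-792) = 1319/ 1452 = 0.91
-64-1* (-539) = 475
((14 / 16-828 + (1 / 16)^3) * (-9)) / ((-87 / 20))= -1711.29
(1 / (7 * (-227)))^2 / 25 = 1 / 63123025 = 0.00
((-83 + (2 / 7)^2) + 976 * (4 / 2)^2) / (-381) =-62411 / 6223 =-10.03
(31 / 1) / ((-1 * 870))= -31 / 870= -0.04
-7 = -7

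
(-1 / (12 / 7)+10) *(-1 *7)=-791 / 12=-65.92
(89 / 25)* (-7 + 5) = -178 / 25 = -7.12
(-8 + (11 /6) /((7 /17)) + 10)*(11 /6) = 2981 /252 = 11.83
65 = 65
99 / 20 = 4.95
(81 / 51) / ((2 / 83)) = 2241 / 34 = 65.91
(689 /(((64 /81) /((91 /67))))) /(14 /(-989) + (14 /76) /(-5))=-68165949735 /2935136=-23224.12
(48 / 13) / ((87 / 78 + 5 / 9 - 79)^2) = 202176 / 327429025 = 0.00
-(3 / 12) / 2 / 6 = -1 / 48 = -0.02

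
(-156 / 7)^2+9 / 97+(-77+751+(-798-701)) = -1560192 / 4753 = -328.25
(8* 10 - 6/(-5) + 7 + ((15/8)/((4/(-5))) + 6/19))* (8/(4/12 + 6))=785889/7220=108.85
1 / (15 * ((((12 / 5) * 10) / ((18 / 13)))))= 1 / 260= 0.00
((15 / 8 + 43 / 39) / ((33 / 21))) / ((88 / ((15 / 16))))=32515 / 1610752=0.02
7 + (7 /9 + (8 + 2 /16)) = 1145 /72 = 15.90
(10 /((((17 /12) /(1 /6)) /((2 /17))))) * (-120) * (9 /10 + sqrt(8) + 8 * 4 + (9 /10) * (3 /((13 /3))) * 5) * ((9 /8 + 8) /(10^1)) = -2050716 /3757-8760 * sqrt(2) /289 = -588.71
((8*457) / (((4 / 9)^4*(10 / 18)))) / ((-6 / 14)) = -62965917 / 160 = -393536.98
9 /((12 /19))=57 /4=14.25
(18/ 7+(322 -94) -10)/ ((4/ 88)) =33968/ 7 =4852.57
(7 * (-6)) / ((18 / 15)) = -35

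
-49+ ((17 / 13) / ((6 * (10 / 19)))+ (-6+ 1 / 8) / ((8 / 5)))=-652177 / 12480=-52.26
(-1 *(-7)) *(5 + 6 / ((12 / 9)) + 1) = 147 / 2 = 73.50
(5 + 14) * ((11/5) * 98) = 20482/5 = 4096.40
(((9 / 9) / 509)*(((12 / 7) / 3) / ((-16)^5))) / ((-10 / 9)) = 9 / 9340190720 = 0.00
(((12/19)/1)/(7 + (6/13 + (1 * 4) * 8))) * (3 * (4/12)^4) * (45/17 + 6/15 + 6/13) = 15508/7456455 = 0.00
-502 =-502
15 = 15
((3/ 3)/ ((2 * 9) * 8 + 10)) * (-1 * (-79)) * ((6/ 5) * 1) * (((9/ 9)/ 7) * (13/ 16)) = 3081/ 43120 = 0.07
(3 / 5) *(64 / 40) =24 / 25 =0.96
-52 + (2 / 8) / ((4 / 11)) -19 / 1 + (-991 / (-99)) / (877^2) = -85661726519 / 1218300336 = -70.31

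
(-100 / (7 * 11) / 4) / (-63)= 0.01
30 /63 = 10 /21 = 0.48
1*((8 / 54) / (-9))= -4 / 243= -0.02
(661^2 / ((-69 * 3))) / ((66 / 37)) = -16166077 / 13662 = -1183.29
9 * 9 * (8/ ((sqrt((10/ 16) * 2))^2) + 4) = 4212/ 5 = 842.40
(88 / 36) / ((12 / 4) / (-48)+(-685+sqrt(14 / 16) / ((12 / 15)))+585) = -563552 / 23065659-1760 * sqrt(14) / 23065659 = -0.02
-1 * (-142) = 142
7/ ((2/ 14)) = 49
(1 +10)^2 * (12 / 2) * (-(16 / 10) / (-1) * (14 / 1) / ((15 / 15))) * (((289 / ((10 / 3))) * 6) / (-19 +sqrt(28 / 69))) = -277266683232 / 622025 - 422985024 * sqrt(483) / 622025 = -460693.28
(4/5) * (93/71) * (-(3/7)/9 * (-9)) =1116/2485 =0.45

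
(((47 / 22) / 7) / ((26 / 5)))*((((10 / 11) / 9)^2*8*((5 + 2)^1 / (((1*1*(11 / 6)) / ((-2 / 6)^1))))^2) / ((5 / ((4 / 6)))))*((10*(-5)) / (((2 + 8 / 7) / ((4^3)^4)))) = -1545517137920000 / 5596361199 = -276164.65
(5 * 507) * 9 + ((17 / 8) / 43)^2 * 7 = 2699837863 / 118336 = 22815.02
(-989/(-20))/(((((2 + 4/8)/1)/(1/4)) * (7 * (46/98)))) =301/200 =1.50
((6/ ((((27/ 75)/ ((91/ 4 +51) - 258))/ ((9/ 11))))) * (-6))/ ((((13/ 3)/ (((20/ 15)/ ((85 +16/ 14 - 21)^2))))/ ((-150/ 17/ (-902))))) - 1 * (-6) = 3460353801/ 575699696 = 6.01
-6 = -6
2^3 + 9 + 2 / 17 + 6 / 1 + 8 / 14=2819 / 119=23.69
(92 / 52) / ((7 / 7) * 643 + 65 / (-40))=184 / 66703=0.00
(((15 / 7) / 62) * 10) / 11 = 0.03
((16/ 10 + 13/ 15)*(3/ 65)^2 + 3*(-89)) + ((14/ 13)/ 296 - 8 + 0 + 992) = 2241728303/ 3126500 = 717.01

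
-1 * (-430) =430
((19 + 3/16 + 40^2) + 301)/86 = 30723/1376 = 22.33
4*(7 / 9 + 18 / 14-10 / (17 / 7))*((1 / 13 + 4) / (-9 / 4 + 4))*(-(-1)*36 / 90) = -746240 / 97461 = -7.66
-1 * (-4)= 4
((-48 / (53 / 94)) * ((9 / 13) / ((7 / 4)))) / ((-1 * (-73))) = -162432 / 352079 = -0.46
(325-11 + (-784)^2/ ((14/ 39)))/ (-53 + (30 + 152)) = 1712570/ 129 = 13275.74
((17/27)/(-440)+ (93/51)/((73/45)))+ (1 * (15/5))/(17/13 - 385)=20495979211/18384620760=1.11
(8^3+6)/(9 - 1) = 259/4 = 64.75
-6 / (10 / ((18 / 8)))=-27 / 20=-1.35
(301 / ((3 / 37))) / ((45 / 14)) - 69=146603 / 135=1085.95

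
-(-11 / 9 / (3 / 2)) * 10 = 220 / 27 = 8.15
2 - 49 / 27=5 / 27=0.19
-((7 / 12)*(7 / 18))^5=-282475249 / 470184984576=-0.00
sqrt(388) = 2*sqrt(97) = 19.70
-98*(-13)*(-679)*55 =-47577530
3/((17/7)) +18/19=705/323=2.18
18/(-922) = -0.02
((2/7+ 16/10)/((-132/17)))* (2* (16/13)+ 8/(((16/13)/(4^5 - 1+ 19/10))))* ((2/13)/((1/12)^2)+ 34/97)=-59707832939/1639300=-36422.76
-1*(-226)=226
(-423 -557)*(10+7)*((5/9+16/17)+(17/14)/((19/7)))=-5538470/171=-32388.71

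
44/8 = 11/2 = 5.50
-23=-23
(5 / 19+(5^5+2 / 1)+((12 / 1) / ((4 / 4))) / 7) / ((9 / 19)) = 138718 / 21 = 6605.62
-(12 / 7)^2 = -2.94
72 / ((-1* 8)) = -9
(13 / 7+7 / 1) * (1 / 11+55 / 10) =3813 / 77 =49.52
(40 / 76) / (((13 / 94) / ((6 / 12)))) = 470 / 247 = 1.90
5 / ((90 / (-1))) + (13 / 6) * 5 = 97 / 9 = 10.78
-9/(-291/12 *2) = 18/97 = 0.19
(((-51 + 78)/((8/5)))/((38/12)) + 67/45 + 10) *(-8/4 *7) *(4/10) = -402619/4275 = -94.18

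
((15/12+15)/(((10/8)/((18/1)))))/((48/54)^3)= 85293/256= 333.18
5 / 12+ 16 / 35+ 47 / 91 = 7591 / 5460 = 1.39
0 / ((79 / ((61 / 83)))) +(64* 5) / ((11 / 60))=19200 / 11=1745.45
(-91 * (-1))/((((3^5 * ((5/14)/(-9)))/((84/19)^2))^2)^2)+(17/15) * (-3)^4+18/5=1402765623346785241/859792878950625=1631.52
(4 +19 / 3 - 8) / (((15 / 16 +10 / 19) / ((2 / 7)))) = 608 / 1335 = 0.46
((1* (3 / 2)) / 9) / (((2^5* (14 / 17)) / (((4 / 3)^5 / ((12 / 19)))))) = 646 / 15309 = 0.04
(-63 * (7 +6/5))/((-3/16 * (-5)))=-13776/25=-551.04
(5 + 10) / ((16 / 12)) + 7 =73 / 4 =18.25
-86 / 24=-43 / 12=-3.58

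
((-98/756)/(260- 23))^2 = 49/163788804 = 0.00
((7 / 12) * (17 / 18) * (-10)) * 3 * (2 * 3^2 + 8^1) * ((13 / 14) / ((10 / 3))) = -2873 / 24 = -119.71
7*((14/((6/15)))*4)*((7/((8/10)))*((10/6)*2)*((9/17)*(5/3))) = 428750/17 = 25220.59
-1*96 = -96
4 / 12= 1 / 3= 0.33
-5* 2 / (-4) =5 / 2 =2.50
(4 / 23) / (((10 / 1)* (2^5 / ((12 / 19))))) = 3 / 8740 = 0.00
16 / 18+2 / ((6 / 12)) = 44 / 9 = 4.89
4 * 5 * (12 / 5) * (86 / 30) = 688 / 5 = 137.60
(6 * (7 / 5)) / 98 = 3 / 35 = 0.09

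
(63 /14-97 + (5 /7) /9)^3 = -789417.67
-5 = -5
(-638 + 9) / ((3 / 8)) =-5032 / 3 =-1677.33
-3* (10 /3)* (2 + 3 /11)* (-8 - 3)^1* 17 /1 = 4250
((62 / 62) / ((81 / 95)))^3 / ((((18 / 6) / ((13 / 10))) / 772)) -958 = -666899884 / 1594323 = -418.30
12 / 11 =1.09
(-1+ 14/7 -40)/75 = -13/25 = -0.52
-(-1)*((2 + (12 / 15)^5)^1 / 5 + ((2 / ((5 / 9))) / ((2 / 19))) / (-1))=-527101 / 15625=-33.73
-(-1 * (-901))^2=-811801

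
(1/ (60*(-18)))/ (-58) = 1/ 62640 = 0.00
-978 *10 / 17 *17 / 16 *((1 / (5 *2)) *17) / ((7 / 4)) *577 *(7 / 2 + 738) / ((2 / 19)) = -135153826377 / 56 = -2413461185.30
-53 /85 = -0.62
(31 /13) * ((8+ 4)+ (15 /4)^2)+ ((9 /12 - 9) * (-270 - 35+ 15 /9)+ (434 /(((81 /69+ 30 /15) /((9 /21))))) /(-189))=2453026145 /956592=2564.34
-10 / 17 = -0.59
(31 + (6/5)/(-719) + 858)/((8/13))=1444.62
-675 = -675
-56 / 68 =-14 / 17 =-0.82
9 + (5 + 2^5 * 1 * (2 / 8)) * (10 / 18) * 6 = 157 / 3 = 52.33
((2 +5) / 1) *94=658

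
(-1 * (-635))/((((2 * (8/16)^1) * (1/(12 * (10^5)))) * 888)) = 31750000/37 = 858108.11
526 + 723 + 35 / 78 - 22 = 95741 / 78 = 1227.45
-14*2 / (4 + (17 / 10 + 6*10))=-280 / 657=-0.43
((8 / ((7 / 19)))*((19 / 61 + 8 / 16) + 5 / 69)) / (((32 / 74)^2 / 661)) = 18276447073 / 269376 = 67847.35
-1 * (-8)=8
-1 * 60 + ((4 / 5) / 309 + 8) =-80336 / 1545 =-52.00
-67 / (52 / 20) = -25.77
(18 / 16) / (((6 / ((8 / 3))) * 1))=1 / 2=0.50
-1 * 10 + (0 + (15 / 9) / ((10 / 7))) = -53 / 6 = -8.83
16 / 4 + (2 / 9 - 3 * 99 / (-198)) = 103 / 18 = 5.72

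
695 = 695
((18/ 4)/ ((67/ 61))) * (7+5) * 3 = 9882/ 67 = 147.49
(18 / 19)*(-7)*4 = -504 / 19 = -26.53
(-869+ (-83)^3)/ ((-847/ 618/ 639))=32306142816/ 121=266992915.83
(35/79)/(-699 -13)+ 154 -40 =6412237/56248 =114.00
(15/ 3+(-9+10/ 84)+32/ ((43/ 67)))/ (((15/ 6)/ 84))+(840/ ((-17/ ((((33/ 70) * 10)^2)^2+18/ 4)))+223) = -28659148969/ 1253665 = -22860.29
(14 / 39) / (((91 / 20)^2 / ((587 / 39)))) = 469600 / 1799343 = 0.26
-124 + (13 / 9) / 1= -1103 / 9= -122.56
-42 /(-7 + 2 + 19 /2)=-28 /3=-9.33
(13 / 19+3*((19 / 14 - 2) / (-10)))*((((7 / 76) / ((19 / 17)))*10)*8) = 39661 / 6859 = 5.78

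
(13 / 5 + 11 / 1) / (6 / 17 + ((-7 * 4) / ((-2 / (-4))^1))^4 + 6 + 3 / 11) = 12716 / 9195259955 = 0.00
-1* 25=-25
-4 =-4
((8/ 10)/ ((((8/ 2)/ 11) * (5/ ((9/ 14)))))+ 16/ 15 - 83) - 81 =-170783/ 1050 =-162.65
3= 3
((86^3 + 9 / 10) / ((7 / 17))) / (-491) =-108129673 / 34370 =-3146.05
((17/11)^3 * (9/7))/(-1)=-44217/9317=-4.75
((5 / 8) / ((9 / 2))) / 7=5 / 252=0.02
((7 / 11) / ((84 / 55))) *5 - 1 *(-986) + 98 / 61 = 724453 / 732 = 989.69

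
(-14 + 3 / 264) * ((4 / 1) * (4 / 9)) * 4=-9848 / 99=-99.47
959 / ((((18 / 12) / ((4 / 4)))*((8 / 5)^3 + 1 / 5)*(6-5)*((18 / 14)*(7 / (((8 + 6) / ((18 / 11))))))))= 18460750 / 130491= 141.47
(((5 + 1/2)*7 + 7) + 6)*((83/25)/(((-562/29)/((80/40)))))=-247921/14050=-17.65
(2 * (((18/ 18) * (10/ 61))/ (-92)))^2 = 0.00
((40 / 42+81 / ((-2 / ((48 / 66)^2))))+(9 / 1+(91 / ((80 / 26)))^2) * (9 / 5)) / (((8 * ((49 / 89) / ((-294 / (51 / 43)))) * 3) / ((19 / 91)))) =-6150.12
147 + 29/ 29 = 148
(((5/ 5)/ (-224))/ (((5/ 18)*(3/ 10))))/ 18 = -1/ 336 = -0.00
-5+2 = -3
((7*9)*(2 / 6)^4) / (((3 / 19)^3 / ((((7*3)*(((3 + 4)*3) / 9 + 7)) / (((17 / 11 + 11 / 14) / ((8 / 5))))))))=26580.00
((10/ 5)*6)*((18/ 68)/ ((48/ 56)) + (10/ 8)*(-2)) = -447/ 17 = -26.29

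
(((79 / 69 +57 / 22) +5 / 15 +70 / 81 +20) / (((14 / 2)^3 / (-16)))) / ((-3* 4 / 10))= 20438380 / 21087297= 0.97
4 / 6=2 / 3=0.67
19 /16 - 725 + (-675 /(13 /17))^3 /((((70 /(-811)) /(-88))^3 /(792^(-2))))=-14010004715445543751 /12057136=-1161967876570.82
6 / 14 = 3 / 7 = 0.43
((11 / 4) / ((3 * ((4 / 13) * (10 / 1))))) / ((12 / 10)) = 143 / 576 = 0.25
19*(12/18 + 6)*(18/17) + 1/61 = 139097/1037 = 134.13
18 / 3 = 6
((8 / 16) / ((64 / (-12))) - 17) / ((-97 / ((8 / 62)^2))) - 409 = -76250959 / 186434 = -409.00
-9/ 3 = -3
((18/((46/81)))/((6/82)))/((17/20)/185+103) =4.21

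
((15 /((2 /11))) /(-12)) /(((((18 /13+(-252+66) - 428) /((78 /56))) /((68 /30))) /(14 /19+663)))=36231403 /1540672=23.52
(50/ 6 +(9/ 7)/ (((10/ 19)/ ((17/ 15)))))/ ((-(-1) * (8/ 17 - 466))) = -198169/ 8309700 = -0.02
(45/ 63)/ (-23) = -5/ 161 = -0.03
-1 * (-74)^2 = -5476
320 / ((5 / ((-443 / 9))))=-28352 / 9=-3150.22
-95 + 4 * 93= 277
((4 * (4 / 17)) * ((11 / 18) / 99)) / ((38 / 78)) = 104 / 8721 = 0.01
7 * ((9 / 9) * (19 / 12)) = 133 / 12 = 11.08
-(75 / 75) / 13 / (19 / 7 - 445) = 7 / 40248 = 0.00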